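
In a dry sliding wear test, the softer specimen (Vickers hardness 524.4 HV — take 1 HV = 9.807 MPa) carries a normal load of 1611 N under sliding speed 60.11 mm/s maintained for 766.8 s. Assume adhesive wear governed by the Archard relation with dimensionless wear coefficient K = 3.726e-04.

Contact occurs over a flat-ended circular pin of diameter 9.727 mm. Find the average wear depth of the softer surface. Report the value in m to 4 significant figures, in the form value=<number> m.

The intermediates are displayed rounded — every step runs at full float precision, and one last rounding to 4 significant figures.
Sliding speed v = 60.11 mm/s = 0.06011 m/s. Total distance L = v·t = 0.06011 m/s × 766.8 s = 46.09 m.
Hardness H = 524.4 HV × 9.807 MPa/HV = 5143 MPa = 5.143e+09 Pa.
Pin diameter d = 9.727 mm = 0.009727 m. Contact area A = π·d²/4 = π·(0.009727 m)²/4 = 7.431e-05 m².
Working in SI base units: W = 1611 N, H = 5.143e+09 Pa, K = 3.726e-04.
Worn volume V = K·W·L/H = 3.726e-04 · 1611 · 46.09 / 5.143e+09 = 5.380e-09 m³.
Mean wear depth h = V/A = 5.380e-09 / 7.431e-05 = 7.240e-05 m.

value=7.240e-05 m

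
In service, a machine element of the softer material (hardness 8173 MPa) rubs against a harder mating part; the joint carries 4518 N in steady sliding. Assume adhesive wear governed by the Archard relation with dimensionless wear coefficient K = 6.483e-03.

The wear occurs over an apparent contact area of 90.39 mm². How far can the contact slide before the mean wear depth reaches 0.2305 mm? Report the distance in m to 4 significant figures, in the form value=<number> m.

Printed values are rounded, and all working math holds full precision, and a lone final rounding: four significant figures.
Convert: Hardness H = 8173 MPa = 8.173e+09 Pa.
Convert: Contact area A = 90.39 mm² = 9.039e-05 m².
Convert: Depth limit h_lim = 0.2305 mm = 2.305e-04 m.
In SI base units, W = 4518 N, H = 8.173e+09 Pa, K = 6.483e-03.
Allowed volume V_lim = h_lim·A = 2.305e-04 · 9.039e-05 = 2.083e-08 m³.
So the life L = V_lim·H/(K·W) = 2.083e-08 · 8.173e+09 / (6.483e-03 · 4518) = 5.814 m.

value=5.814 m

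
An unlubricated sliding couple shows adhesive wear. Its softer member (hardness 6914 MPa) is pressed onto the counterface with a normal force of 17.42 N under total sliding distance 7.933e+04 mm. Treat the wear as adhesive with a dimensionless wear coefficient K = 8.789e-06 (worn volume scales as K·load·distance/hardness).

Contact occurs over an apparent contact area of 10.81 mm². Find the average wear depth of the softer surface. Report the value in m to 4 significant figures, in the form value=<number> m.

value=1.625e-07 m

Every step runs at exact precision. The intermediates are shown rounded — one final rounding, at four significant figures.
Convert: The distance L = 7.933e+04 mm = 79.33 m.
Convert: Hardness H = 6914 MPa = 6.914e+09 Pa.
Convert: Contact area A = 10.81 mm² = 1.081e-05 m².
Expressed in SI base units: W = 17.42 N, H = 6.914e+09 Pa, K = 8.789e-06.
Wear volume V = K·W·L/H = 8.789e-06 · 17.42 · 79.33 / 6.914e+09 = 1.757e-12 m³.
Depth h = V/A = 1.757e-12 / 1.081e-05 = 1.625e-07 m.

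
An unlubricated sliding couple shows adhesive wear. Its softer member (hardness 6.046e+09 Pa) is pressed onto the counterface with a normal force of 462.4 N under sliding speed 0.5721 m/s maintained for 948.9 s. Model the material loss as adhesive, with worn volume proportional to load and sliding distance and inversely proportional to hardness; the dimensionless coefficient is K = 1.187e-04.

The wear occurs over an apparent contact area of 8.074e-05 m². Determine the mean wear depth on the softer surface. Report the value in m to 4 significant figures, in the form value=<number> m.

Intermediates appear rounded — the computation keeps exact precision, and a lone final rounding, at four significant figures.
Distance covered L = v·t = 0.5721 m/s × 948.9 s = 542.9 m.
Collected in SI base units: W = 462.4 N, H = 6.046e+09 Pa, K = 1.187e-04.
Apply Archard: V = K·W·L/H = 1.187e-04 · 462.4 · 542.9 / 6.046e+09 = 4.928e-09 m³.
Wear depth h = V/A = 4.928e-09 / 8.074e-05 = 6.104e-05 m.

value=6.104e-05 m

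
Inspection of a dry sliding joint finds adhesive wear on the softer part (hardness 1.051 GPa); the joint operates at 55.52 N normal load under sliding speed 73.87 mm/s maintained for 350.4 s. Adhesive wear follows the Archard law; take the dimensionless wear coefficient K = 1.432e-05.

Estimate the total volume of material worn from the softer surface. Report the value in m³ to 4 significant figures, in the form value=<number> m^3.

value=1.958e-11 m^3

Each operation runs at exact precision. Intermediate values are displayed rounded, and rounded just once, at four significant digits.
Sliding speed v = 73.87 mm/s = 0.07387 m/s. Path length L = v·t = 0.07387 m/s × 350.4 s = 25.88 m.
Hardness H = 1.051 GPa = 1.051e+09 Pa.
As SI base values: W = 55.52 N, H = 1.051e+09 Pa, K = 1.432e-05.
By Archard's law, V = K·W·L/H = 1.432e-05 · 55.52 · 25.88 / 1.051e+09 = 1.958e-11 m³.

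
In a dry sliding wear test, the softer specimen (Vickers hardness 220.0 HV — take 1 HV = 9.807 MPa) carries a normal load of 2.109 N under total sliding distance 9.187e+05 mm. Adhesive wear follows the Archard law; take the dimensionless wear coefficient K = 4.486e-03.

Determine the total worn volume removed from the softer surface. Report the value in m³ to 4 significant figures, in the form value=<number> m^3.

value=4.029e-09 m^3

Intermediate values are displayed rounded. Every step runs at full float precision. Rounded once at the end, at four significant digits.
Convert: Distance covered L = 9.187e+05 mm = 918.7 m.
Convert: Hardness H = 220.0 HV × 9.807 MPa/HV = 2158 MPa = 2.158e+09 Pa.
In SI base units, W = 2.109 N, H = 2.158e+09 Pa, K = 4.486e-03.
The Archard volume V = K·W·L/H = 4.486e-03 · 2.109 · 918.7 / 2.158e+09 = 4.029e-09 m³.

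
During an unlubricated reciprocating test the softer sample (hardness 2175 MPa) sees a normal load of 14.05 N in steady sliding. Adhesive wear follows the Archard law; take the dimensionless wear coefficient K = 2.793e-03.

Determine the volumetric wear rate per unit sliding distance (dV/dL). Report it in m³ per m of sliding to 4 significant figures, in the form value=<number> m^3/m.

value=1.804e-11 m^3/m

The algebra runs at full float precision — the intermediates are displayed rounded, and one final rounding: 4 significant figures.
Convert: Hardness H = 2175 MPa = 2.175e+09 Pa.
In SI base units, W = 14.05 N, H = 2.175e+09 Pa, K = 2.793e-03.
Volumetric rate dV/dL = K·W/H (independent of L): 2.793e-03 · 14.05 / 2.175e+09 = 1.804e-11 m³/m.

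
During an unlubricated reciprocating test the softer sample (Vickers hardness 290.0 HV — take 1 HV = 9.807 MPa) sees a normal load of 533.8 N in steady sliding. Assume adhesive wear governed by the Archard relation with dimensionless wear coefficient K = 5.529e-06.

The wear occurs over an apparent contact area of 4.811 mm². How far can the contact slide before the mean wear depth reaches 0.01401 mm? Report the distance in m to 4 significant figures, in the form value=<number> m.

The computation keeps full precision. Intermediate values are displayed rounded — one last rounding: 4 significant digits.
Convert: Hardness H = 290.0 HV × 9.807 MPa/HV = 2844 MPa = 2.844e+09 Pa.
Convert: Contact area A = 4.811 mm² = 4.811e-06 m².
Convert: Depth limit h_lim = 0.01401 mm = 1.401e-05 m.
Collected in SI base units: W = 533.8 N, H = 2.844e+09 Pa, K = 5.529e-06.
Limit volume V_lim = h_lim·A = 1.401e-05 · 4.811e-06 = 6.740e-11 m³.
Sliding life L = V_lim·H/(K·W) = 6.740e-11 · 2.844e+09 / (5.529e-06 · 533.8) = 64.95 m.

value=64.95 m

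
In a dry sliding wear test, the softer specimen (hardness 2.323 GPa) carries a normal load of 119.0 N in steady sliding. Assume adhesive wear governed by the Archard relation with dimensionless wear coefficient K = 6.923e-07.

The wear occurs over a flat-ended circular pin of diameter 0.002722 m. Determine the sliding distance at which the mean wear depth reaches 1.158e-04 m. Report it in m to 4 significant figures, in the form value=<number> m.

value=1.900e+04 m

Quoted intermediates are rounded. The computation holds exact precision. Rounded once at the end to 4 significant figures.
Convert: Hardness H = 2.323 GPa = 2.323e+09 Pa.
Convert: Contact area A = π·d²/4 = π·(0.002722 m)²/4 = 5.819e-06 m².
In SI base units, W = 119.0 N, H = 2.323e+09 Pa, K = 6.923e-07.
Allowed volume V_lim = h_lim·A = 1.158e-04 · 5.819e-06 = 6.739e-10 m³.
Inverting, life L = V_lim·H/(K·W) = 6.739e-10 · 2.323e+09 / (6.923e-07 · 119.0) = 1.900e+04 m.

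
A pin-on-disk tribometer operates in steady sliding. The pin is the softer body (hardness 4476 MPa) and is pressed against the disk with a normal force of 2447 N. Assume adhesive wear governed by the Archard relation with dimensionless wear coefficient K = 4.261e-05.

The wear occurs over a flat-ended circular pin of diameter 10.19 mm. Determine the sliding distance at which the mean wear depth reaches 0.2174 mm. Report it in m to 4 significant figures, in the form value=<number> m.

All arithmetic holds exact precision. Displayed values are rounded, and rounded once at the end, at four significant digits.
Hardness H = 4476 MPa = 4.476e+09 Pa.
Pin diameter d = 10.19 mm = 0.01019 m. Contact area A = π·d²/4 = π·(0.01019 m)²/4 = 8.155e-05 m².
Depth limit h_lim = 0.2174 mm = 2.174e-04 m.
Expressed in SI base units: W = 2447 N, H = 4.476e+09 Pa, K = 4.261e-05.
Wearable volume V_lim = h_lim·A = 2.174e-04 · 8.155e-05 = 1.773e-08 m³.
Inverting, life L = V_lim·H/(K·W) = 1.773e-08 · 4.476e+09 / (4.261e-05 · 2447) = 761.1 m.

value=761.1 m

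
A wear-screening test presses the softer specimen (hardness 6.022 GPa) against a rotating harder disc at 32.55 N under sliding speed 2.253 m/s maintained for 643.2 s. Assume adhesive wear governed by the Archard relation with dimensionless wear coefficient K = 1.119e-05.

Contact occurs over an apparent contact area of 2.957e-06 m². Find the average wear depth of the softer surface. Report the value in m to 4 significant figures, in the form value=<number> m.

value=2.964e-05 m

Printed values are rounded — each operation carries full float precision — rounded just once: four significant figures.
Convert: Total distance L = v·t = 2.253 m/s × 643.2 s = 1449 m.
Convert: Hardness H = 6.022 GPa = 6.022e+09 Pa.
In SI base units, W = 32.55 N, H = 6.022e+09 Pa, K = 1.119e-05.
Archard relation: V = K·W·L/H = 1.119e-05 · 32.55 · 1449 / 6.022e+09 = 8.765e-11 m³.
Average depth h = V/A = 8.765e-11 / 2.957e-06 = 2.964e-05 m.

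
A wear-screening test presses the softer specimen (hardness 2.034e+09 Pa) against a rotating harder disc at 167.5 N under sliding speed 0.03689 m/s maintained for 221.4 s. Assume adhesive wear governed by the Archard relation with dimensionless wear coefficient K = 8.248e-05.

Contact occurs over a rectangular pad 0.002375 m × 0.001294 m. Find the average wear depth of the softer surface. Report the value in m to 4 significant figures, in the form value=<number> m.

Each operation holds full precision, and intermediate values are shown rounded. Rounded just once to 4 significant figures.
Distance covered L = v·t = 0.03689 m/s × 221.4 s = 8.167 m.
Contact area A = 0.002375 m × 0.001294 m = 3.073e-06 m².
In SI base units, W = 167.5 N, H = 2.034e+09 Pa, K = 8.248e-05.
By Archard's law, V = K·W·L/H = 8.248e-05 · 167.5 · 8.167 / 2.034e+09 = 5.548e-11 m³.
Depth of wear h = V/A = 5.548e-11 / 3.073e-06 = 1.805e-05 m.

value=1.805e-05 m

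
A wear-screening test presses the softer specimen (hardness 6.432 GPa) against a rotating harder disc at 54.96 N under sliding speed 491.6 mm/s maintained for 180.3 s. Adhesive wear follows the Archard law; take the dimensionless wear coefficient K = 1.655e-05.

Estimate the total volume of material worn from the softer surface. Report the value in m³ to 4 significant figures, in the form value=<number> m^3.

Intermediate values are shown rounded. All working math maintains exact precision; one last rounding, at four significant digits.
Convert: Sliding speed v = 491.6 mm/s = 0.4916 m/s. Total distance L = v·t = 0.4916 m/s × 180.3 s = 88.64 m.
Convert: Hardness H = 6.432 GPa = 6.432e+09 Pa.
In SI base units: W = 54.96 N, H = 6.432e+09 Pa, K = 1.655e-05.
Apply Archard: V = K·W·L/H = 1.655e-05 · 54.96 · 88.64 / 6.432e+09 = 1.253e-11 m³.

value=1.253e-11 m^3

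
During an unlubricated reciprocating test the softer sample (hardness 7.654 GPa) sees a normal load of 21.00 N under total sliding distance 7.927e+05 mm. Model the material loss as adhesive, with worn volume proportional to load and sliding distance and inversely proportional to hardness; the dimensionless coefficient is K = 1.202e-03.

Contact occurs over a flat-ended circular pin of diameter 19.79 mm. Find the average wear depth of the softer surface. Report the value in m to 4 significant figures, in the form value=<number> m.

value=8.499e-06 m

Each operation holds exact precision; shown intermediates are rounded — one final rounding: four significant digits.
Convert: Path length L = 7.927e+05 mm = 792.7 m.
Convert: Hardness H = 7.654 GPa = 7.654e+09 Pa.
Convert: Pin diameter d = 19.79 mm = 0.01979 m. Contact area A = π·d²/4 = π·(0.01979 m)²/4 = 3.076e-04 m².
Restated in SI base units: W = 21.00 N, H = 7.654e+09 Pa, K = 1.202e-03.
Archard volume V = K·W·L/H = 1.202e-03 · 21.00 · 792.7 / 7.654e+09 = 2.614e-09 m³.
Wear depth h = V/A = 2.614e-09 / 3.076e-04 = 8.499e-06 m.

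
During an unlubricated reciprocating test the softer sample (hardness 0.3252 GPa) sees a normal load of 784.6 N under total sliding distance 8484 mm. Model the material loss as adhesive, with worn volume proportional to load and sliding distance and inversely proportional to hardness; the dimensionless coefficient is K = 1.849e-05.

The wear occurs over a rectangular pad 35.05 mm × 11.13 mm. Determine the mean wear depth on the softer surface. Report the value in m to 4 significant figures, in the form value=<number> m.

value=9.702e-07 m

The intermediates appear rounded. All working math runs at full precision. Rounded once at the end to four significant figures.
Convert: Total distance L = 8484 mm = 8.484 m.
Convert: Hardness H = 0.3252 GPa = 3.252e+08 Pa.
Convert: Pad sides 35.05 mm × 11.13 mm = 0.03505 m × 0.01113 m. Contact area A = 0.03505 m × 0.01113 m = 3.901e-04 m².
SI base units throughout: W = 784.6 N, H = 3.252e+08 Pa, K = 1.849e-05.
Archard volume V = K·W·L/H = 1.849e-05 · 784.6 · 8.484 / 3.252e+08 = 3.785e-10 m³.
Depth h = V/A = 3.785e-10 / 3.901e-04 = 9.702e-07 m.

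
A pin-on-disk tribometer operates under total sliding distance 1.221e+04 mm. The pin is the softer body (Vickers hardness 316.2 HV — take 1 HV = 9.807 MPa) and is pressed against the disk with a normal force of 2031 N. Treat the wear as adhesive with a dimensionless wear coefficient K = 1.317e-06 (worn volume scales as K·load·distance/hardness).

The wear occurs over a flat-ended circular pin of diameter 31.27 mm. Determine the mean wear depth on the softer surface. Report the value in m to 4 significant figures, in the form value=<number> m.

value=1.371e-08 m

Intermediate values appear rounded; all working math keeps full precision; rounded once at the end, at four significant figures.
Sliding distance L = 1.221e+04 mm = 12.21 m.
Hardness H = 316.2 HV × 9.807 MPa/HV = 3101 MPa = 3.101e+09 Pa.
Pin diameter d = 31.27 mm = 0.03127 m. Contact area A = π·d²/4 = π·(0.03127 m)²/4 = 7.680e-04 m².
As SI base values: W = 2031 N, H = 3.101e+09 Pa, K = 1.317e-06.
Apply Archard: V = K·W·L/H = 1.317e-06 · 2031 · 12.21 / 3.101e+09 = 1.053e-11 m³.
Mean wear depth h = V/A = 1.053e-11 / 7.680e-04 = 1.371e-08 m.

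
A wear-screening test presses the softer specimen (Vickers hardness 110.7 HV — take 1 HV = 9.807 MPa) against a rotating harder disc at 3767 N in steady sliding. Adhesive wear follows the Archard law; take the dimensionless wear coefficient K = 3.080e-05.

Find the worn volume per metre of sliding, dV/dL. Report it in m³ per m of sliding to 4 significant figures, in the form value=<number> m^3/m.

All working math carries full float precision, and intermediate values appear rounded, and rounded just once to four significant digits.
Convert: Hardness H = 110.7 HV × 9.807 MPa/HV = 1086 MPa = 1.086e+09 Pa.
In SI base units, W = 3767 N, H = 1.086e+09 Pa, K = 3.080e-05.
Sliding wear rate dV/dL = K·W/H, so: 3.080e-05 · 3767 / 1.086e+09 = 1.069e-10 m³/m.

value=1.069e-10 m^3/m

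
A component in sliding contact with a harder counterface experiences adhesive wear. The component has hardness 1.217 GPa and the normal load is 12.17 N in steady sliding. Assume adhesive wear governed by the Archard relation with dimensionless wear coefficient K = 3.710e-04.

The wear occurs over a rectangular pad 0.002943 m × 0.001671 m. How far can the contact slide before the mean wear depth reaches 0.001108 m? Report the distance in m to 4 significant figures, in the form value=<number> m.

The computation keeps exact precision — the intermediates are printed rounded — a lone final rounding: four significant figures.
Convert: Hardness H = 1.217 GPa = 1.217e+09 Pa.
Convert: Contact area A = 0.002943 m × 0.001671 m = 4.918e-06 m².
As SI base values: W = 12.17 N, H = 1.217e+09 Pa, K = 3.710e-04.
Allowed volume V_lim = h_lim·A = 0.001108 · 4.918e-06 = 5.449e-09 m³.
So the life L = V_lim·H/(K·W) = 5.449e-09 · 1.217e+09 / (3.710e-04 · 12.17) = 1469 m.

value=1469 m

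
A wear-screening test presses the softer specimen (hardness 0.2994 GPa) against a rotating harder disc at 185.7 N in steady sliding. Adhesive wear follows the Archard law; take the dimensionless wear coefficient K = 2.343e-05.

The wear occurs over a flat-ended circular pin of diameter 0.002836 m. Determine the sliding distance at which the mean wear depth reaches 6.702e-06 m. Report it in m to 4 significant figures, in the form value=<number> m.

value=2.913 m

The computation carries full precision. Printed values are rounded. Rounded just once: four significant figures.
Hardness H = 0.2994 GPa = 2.994e+08 Pa.
Contact area A = π·d²/4 = π·(0.002836 m)²/4 = 6.317e-06 m².
In SI base units: W = 185.7 N, H = 2.994e+08 Pa, K = 2.343e-05.
Limit volume V_lim = h_lim·A = 6.702e-06 · 6.317e-06 = 4.234e-11 m³.
So the life L = V_lim·H/(K·W) = 4.234e-11 · 2.994e+08 / (2.343e-05 · 185.7) = 2.913 m.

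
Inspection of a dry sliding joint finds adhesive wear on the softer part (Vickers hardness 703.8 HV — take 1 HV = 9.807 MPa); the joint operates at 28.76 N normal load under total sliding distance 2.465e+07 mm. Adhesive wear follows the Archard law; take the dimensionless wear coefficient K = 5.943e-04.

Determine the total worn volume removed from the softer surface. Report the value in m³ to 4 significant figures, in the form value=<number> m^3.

value=6.104e-08 m^3

Shown intermediates are rounded — the algebra runs at exact precision — rounded once at the end to four significant digits.
The distance L = 2.465e+07 mm = 2.465e+04 m.
Hardness H = 703.8 HV × 9.807 MPa/HV = 6902 MPa = 6.902e+09 Pa.
Collected in SI base units: W = 28.76 N, H = 6.902e+09 Pa, K = 5.943e-04.
Apply Archard: V = K·W·L/H = 5.943e-04 · 28.76 · 2.465e+04 / 6.902e+09 = 6.104e-08 m³.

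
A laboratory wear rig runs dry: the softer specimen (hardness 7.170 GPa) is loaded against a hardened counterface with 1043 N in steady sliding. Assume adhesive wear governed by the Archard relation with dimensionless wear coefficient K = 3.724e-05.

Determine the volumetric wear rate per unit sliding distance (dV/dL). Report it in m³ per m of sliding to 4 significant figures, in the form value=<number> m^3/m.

Every step runs at full precision — displayed values are rounded. Rounded just once: four significant figures.
Hardness H = 7.170 GPa = 7.170e+09 Pa.
Restated in SI base units: W = 1043 N, H = 7.170e+09 Pa, K = 3.724e-05.
Wear rate dV/dL = K·W/H (no L dependence): 3.724e-05 · 1043 / 7.170e+09 = 5.417e-12 m³/m.

value=5.417e-12 m^3/m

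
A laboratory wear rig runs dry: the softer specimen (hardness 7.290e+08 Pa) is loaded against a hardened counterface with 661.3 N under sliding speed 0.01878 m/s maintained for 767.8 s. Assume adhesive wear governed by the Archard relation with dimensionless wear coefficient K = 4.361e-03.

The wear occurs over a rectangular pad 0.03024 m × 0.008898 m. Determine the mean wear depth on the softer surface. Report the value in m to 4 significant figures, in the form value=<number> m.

value=2.120e-04 m

The algebra maintains full float precision, and the intermediates are shown rounded, and rounded once at the end: four significant digits.
Total distance L = v·t = 0.01878 m/s × 767.8 s = 14.42 m.
Contact area A = 0.03024 m × 0.008898 m = 2.691e-04 m².
In SI base units: W = 661.3 N, H = 7.290e+08 Pa, K = 4.361e-03.
Archard volume V = K·W·L/H = 4.361e-03 · 661.3 · 14.42 / 7.290e+08 = 5.704e-08 m³.
Wear depth h = V/A = 5.704e-08 / 2.691e-04 = 2.120e-04 m.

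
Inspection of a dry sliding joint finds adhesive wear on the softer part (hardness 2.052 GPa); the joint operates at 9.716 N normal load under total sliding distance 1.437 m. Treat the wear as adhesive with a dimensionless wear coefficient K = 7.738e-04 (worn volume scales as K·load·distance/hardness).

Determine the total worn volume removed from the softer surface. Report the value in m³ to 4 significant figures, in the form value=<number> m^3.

All working math keeps exact precision. The intermediates are printed rounded — a lone final rounding: four significant digits.
Convert: Hardness H = 2.052 GPa = 2.052e+09 Pa.
In SI base units, W = 9.716 N, H = 2.052e+09 Pa, K = 7.738e-04.
Volume removed: V = K·W·L/H = 7.738e-04 · 9.716 · 1.437 / 2.052e+09 = 5.265e-12 m³.

value=5.265e-12 m^3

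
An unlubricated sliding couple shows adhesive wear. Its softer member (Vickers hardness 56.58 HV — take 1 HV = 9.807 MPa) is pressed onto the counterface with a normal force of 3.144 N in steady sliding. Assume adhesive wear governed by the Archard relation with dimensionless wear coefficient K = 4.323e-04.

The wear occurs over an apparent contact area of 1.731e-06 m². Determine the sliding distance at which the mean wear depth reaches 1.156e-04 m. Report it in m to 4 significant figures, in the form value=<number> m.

Shown intermediates are rounded. Each operation keeps full precision. Rounded just once, at 4 significant figures.
Hardness H = 56.58 HV × 9.807 MPa/HV = 554.9 MPa = 5.549e+08 Pa.
In SI base units, W = 3.144 N, H = 5.549e+08 Pa, K = 4.323e-04.
Permissible volume V_lim = h_lim·A = 1.156e-04 · 1.731e-06 = 2.001e-10 m³.
Life L = V_lim·H/(K·W) = 2.001e-10 · 5.549e+08 / (4.323e-04 · 3.144) = 81.69 m.

value=81.69 m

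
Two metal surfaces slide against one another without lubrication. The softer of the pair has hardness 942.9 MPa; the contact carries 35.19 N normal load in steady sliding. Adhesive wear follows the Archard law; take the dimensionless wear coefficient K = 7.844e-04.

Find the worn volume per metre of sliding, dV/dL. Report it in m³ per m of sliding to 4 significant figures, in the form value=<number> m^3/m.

value=2.927e-11 m^3/m

The algebra carries full precision — shown intermediates are rounded — rounded once at the end to four significant digits.
Hardness H = 942.9 MPa = 9.429e+08 Pa.
In SI base units: W = 35.19 N, H = 9.429e+08 Pa, K = 7.844e-04.
Volumetric rate dV/dL = K·W/H (independent of L): 7.844e-04 · 35.19 / 9.429e+08 = 2.927e-11 m³/m.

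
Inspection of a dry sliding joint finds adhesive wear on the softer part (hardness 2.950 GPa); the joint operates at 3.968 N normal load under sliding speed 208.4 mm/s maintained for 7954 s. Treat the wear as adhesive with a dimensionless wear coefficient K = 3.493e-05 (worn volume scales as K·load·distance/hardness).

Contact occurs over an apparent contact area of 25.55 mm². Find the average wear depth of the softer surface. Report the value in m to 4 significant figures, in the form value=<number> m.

value=3.048e-06 m

Each operation runs at exact precision; the intermediates appear rounded — one final rounding, at four significant figures.
Sliding speed v = 208.4 mm/s = 0.2084 m/s. Distance L = v·t = 0.2084 m/s × 7954 s = 1658 m.
Hardness H = 2.950 GPa = 2.950e+09 Pa.
Contact area A = 25.55 mm² = 2.555e-05 m².
Collected in SI base units: W = 3.968 N, H = 2.950e+09 Pa, K = 3.493e-05.
The Archard volume V = K·W·L/H = 3.493e-05 · 3.968 · 1658 / 2.950e+09 = 7.788e-11 m³.
Depth h = V/A = 7.788e-11 / 2.555e-05 = 3.048e-06 m.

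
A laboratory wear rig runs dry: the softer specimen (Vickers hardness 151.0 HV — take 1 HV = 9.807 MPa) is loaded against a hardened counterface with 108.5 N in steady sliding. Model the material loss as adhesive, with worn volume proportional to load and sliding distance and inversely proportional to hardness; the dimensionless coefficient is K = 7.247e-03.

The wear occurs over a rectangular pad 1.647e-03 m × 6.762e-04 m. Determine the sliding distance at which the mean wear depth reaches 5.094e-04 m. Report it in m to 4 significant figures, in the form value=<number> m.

Printed values are rounded; the computation carries exact precision, and rounded just once to four significant figures.
Convert: Hardness H = 151.0 HV × 9.807 MPa/HV = 1481 MPa = 1.481e+09 Pa.
Convert: Contact area A = 1.647e-03 m × 6.762e-04 m = 1.114e-06 m².
SI base units throughout: W = 108.5 N, H = 1.481e+09 Pa, K = 7.247e-03.
Allowed volume V_lim = h_lim·A = 5.094e-04 · 1.114e-06 = 5.673e-10 m³.
Life L = V_lim·H/(K·W) = 5.673e-10 · 1.481e+09 / (7.247e-03 · 108.5) = 1.068 m.

value=1.068 m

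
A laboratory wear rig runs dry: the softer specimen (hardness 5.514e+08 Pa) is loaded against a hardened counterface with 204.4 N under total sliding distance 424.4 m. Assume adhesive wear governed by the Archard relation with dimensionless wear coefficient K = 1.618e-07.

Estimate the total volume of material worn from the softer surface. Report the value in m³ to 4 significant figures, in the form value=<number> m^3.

The intermediates are displayed rounded. All working math runs at full precision, and a single final rounding, at 4 significant figures.
Expressed in SI base units: W = 204.4 N, H = 5.514e+08 Pa, K = 1.618e-07.
Archard volume V = K·W·L/H = 1.618e-07 · 204.4 · 424.4 / 5.514e+08 = 2.545e-11 m³.

value=2.545e-11 m^3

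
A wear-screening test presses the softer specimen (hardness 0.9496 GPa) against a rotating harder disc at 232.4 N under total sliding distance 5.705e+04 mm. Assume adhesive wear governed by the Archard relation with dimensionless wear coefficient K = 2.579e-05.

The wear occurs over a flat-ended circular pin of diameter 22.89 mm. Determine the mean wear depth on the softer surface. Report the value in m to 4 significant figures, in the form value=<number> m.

value=8.750e-07 m

Intermediate values are displayed rounded — each operation carries full precision; rounded once at the end, at 4 significant figures.
Convert: Sliding distance L = 5.705e+04 mm = 57.05 m.
Convert: Hardness H = 0.9496 GPa = 9.496e+08 Pa.
Convert: Pin diameter d = 22.89 mm = 0.02289 m. Contact area A = π·d²/4 = π·(0.02289 m)²/4 = 4.115e-04 m².
In SI base units: W = 232.4 N, H = 9.496e+08 Pa, K = 2.579e-05.
Volume removed: V = K·W·L/H = 2.579e-05 · 232.4 · 57.05 / 9.496e+08 = 3.601e-10 m³.
Average depth h = V/A = 3.601e-10 / 4.115e-04 = 8.750e-07 m.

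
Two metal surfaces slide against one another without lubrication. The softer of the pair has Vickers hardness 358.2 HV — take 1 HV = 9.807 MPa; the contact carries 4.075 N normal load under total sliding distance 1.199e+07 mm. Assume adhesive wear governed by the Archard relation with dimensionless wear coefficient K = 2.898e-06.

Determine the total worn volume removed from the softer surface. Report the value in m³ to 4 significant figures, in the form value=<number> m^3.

value=4.031e-11 m^3

Printed values are rounded, and all working math maintains full precision; a lone final rounding: four significant figures.
Convert: Sliding distance L = 1.199e+07 mm = 1.199e+04 m.
Convert: Hardness H = 358.2 HV × 9.807 MPa/HV = 3513 MPa = 3.513e+09 Pa.
Restated in SI base units: W = 4.075 N, H = 3.513e+09 Pa, K = 2.898e-06.
Archard volume V = K·W·L/H = 2.898e-06 · 4.075 · 1.199e+04 / 3.513e+09 = 4.031e-11 m³.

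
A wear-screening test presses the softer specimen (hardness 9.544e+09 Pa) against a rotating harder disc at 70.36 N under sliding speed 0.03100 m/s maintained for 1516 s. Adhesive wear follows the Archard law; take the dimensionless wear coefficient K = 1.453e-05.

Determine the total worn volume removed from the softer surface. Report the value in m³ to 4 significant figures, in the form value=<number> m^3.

value=5.034e-12 m^3

Intermediates are shown rounded; each operation maintains full float precision, and rounded once at the end, at 4 significant digits.
Convert: Sliding distance L = v·t = 0.03100 m/s × 1516 s = 47.00 m.
Collected in SI base units: W = 70.36 N, H = 9.544e+09 Pa, K = 1.453e-05.
Archard relation: V = K·W·L/H = 1.453e-05 · 70.36 · 47.00 / 9.544e+09 = 5.034e-12 m³.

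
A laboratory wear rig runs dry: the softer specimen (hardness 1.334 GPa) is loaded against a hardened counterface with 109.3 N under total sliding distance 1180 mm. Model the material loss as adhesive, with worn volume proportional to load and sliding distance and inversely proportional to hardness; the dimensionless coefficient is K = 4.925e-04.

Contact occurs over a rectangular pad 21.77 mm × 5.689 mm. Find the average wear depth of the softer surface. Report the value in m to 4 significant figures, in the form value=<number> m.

Intermediate values appear rounded; the algebra carries exact precision — a lone final rounding to four significant digits.
Convert: Sliding distance L = 1180 mm = 1.180 m.
Convert: Hardness H = 1.334 GPa = 1.334e+09 Pa.
Convert: Pad sides 21.77 mm × 5.689 mm = 0.02177 m × 0.005689 m. Contact area A = 0.02177 m × 0.005689 m = 1.238e-04 m².
In SI base units, W = 109.3 N, H = 1.334e+09 Pa, K = 4.925e-04.
Apply Archard: V = K·W·L/H = 4.925e-04 · 109.3 · 1.180 / 1.334e+09 = 4.762e-11 m³.
Mean wear depth h = V/A = 4.762e-11 / 1.238e-04 = 3.845e-07 m.

value=3.845e-07 m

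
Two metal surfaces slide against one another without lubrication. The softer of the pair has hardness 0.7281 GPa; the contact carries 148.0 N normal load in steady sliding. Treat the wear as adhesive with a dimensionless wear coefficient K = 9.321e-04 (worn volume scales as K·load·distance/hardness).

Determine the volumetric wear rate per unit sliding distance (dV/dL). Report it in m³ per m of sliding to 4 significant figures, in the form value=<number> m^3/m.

value=1.895e-10 m^3/m

Intermediate values are shown rounded. The algebra maintains full float precision, and a lone final rounding to four significant figures.
Convert: Hardness H = 0.7281 GPa = 7.281e+08 Pa.
Collected in SI base units: W = 148.0 N, H = 7.281e+08 Pa, K = 9.321e-04.
Rate of wear dV/dL = K·W/H (independent of L): 9.321e-04 · 148.0 / 7.281e+08 = 1.895e-10 m³/m.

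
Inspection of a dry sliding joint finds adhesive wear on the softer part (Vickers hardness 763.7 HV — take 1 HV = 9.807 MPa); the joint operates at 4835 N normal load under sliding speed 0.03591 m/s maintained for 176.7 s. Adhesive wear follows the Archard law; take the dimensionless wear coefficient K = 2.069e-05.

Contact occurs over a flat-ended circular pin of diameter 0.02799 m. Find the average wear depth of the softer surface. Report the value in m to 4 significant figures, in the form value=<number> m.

Intermediates are shown rounded, and the computation maintains exact precision. Rounded just once: 4 significant figures.
Convert: The distance L = v·t = 0.03591 m/s × 176.7 s = 6.345 m.
Convert: Hardness H = 763.7 HV × 9.807 MPa/HV = 7490 MPa = 7.490e+09 Pa.
Convert: Contact area A = π·d²/4 = π·(0.02799 m)²/4 = 6.153e-04 m².
Working in SI base units: W = 4835 N, H = 7.490e+09 Pa, K = 2.069e-05.
The Archard volume V = K·W·L/H = 2.069e-05 · 4835 · 6.345 / 7.490e+09 = 8.475e-11 m³.
Mean wear depth h = V/A = 8.475e-11 / 6.153e-04 = 1.377e-07 m.

value=1.377e-07 m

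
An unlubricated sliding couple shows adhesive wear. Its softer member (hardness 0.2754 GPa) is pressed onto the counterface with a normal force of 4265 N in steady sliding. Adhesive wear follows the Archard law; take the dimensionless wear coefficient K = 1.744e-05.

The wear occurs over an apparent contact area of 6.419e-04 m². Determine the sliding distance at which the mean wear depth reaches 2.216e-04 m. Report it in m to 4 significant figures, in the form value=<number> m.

value=526.7 m

Every step holds exact precision, and intermediate values appear rounded; one last rounding to four significant figures.
Hardness H = 0.2754 GPa = 2.754e+08 Pa.
In SI base units, W = 4265 N, H = 2.754e+08 Pa, K = 1.744e-05.
Wearable volume V_lim = h_lim·A = 2.216e-04 · 6.419e-04 = 1.422e-07 m³.
So the life L = V_lim·H/(K·W) = 1.422e-07 · 2.754e+08 / (1.744e-05 · 4265) = 526.7 m.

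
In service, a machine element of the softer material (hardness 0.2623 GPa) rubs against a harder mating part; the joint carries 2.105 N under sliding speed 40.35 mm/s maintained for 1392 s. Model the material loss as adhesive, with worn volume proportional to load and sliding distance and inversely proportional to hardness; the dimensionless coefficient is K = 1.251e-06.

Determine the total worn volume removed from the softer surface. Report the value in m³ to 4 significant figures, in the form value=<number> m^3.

value=5.639e-13 m^3

Intermediates are printed rounded — the algebra runs at exact precision, and a lone final rounding: four significant figures.
Convert: Sliding speed v = 40.35 mm/s = 0.04035 m/s. Total distance L = v·t = 0.04035 m/s × 1392 s = 56.17 m.
Convert: Hardness H = 0.2623 GPa = 2.623e+08 Pa.
Expressed in SI base units: W = 2.105 N, H = 2.623e+08 Pa, K = 1.251e-06.
By Archard's law, V = K·W·L/H = 1.251e-06 · 2.105 · 56.17 / 2.623e+08 = 5.639e-13 m³.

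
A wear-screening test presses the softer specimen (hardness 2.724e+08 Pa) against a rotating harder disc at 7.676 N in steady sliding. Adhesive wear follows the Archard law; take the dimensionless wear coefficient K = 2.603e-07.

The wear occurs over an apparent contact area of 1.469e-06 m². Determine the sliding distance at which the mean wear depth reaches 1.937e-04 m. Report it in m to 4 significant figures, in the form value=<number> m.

value=3.879e+04 m

Intermediate values are printed rounded. Each operation maintains exact precision, and rounded once at the end, at four significant figures.
SI base units throughout: W = 7.676 N, H = 2.724e+08 Pa, K = 2.603e-07.
Wearable volume V_lim = h_lim·A = 1.937e-04 · 1.469e-06 = 2.845e-10 m³.
Inverting, life L = V_lim·H/(K·W) = 2.845e-10 · 2.724e+08 / (2.603e-07 · 7.676) = 3.879e+04 m.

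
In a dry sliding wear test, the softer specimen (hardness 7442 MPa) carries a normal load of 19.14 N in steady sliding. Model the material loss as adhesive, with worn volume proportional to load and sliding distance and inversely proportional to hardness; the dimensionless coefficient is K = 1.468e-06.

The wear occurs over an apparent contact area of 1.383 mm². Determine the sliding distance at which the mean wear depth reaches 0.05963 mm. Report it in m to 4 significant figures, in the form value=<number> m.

value=2.184e+04 m

Intermediates are shown rounded — the computation maintains exact precision. Rounded once at the end to four significant figures.
Convert: Hardness H = 7442 MPa = 7.442e+09 Pa.
Convert: Contact area A = 1.383 mm² = 1.383e-06 m².
Convert: Depth limit h_lim = 0.05963 mm = 5.963e-05 m.
Restated in SI base units: W = 19.14 N, H = 7.442e+09 Pa, K = 1.468e-06.
Wearable volume V_lim = h_lim·A = 5.963e-05 · 1.383e-06 = 8.247e-11 m³.
So the life L = V_lim·H/(K·W) = 8.247e-11 · 7.442e+09 / (1.468e-06 · 19.14) = 2.184e+04 m.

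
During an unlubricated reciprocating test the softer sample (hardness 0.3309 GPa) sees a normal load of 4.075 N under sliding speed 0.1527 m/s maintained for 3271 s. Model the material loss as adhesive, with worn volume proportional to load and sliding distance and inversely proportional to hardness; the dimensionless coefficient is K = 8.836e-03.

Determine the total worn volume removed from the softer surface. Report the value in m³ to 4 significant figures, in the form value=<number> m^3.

value=5.435e-08 m^3

Each operation keeps full precision; quoted intermediates are rounded — rounded just once to four significant digits.
Total distance L = v·t = 0.1527 m/s × 3271 s = 499.5 m.
Hardness H = 0.3309 GPa = 3.309e+08 Pa.
Collected in SI base units: W = 4.075 N, H = 3.309e+08 Pa, K = 8.836e-03.
Apply Archard: V = K·W·L/H = 8.836e-03 · 4.075 · 499.5 / 3.309e+08 = 5.435e-08 m³.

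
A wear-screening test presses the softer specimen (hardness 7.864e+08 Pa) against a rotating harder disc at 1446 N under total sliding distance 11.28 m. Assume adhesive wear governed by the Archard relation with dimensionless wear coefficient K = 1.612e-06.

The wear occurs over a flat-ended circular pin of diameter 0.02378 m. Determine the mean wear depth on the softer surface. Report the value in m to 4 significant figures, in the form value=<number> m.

Intermediate values appear rounded — each operation maintains full precision. Rounded once at the end to four significant figures.
Convert: Contact area A = π·d²/4 = π·(0.02378 m)²/4 = 4.441e-04 m².
SI base units throughout: W = 1446 N, H = 7.864e+08 Pa, K = 1.612e-06.
Apply Archard: V = K·W·L/H = 1.612e-06 · 1446 · 11.28 / 7.864e+08 = 3.343e-11 m³.
Mean depth h = V/A = 3.343e-11 / 4.441e-04 = 7.528e-08 m.

value=7.528e-08 m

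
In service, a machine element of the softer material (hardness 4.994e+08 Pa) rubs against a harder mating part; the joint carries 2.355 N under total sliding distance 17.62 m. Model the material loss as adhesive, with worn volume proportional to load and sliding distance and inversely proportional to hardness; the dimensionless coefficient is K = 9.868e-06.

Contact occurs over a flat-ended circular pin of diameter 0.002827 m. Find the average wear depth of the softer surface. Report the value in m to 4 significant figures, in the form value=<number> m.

The intermediates are printed rounded; each operation holds full float precision — a single final rounding to 4 significant figures.
Convert: Contact area A = π·d²/4 = π·(0.002827 m)²/4 = 6.277e-06 m².
As SI base values: W = 2.355 N, H = 4.994e+08 Pa, K = 9.868e-06.
Worn volume V = K·W·L/H = 9.868e-06 · 2.355 · 17.62 / 4.994e+08 = 8.199e-13 m³.
Average depth h = V/A = 8.199e-13 / 6.277e-06 = 1.306e-07 m.

value=1.306e-07 m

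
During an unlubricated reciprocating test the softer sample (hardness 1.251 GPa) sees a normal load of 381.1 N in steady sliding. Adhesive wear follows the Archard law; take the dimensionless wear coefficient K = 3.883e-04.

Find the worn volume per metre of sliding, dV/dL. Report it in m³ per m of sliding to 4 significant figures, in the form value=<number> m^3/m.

Each operation keeps full precision, and shown intermediates are rounded — a lone final rounding: 4 significant figures.
Hardness H = 1.251 GPa = 1.251e+09 Pa.
Working in SI base units: W = 381.1 N, H = 1.251e+09 Pa, K = 3.883e-04.
Sliding wear rate dV/dL = K·W/H, so: 3.883e-04 · 381.1 / 1.251e+09 = 1.183e-10 m³/m.

value=1.183e-10 m^3/m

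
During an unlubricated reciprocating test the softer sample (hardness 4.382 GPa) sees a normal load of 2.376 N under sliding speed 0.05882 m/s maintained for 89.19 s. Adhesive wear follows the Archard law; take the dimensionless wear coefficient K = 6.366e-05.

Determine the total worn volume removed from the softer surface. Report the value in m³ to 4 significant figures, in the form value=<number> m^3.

Shown intermediates are rounded. The computation carries full float precision; one last rounding: 4 significant figures.
Path length L = v·t = 0.05882 m/s × 89.19 s = 5.246 m.
Hardness H = 4.382 GPa = 4.382e+09 Pa.
Collected in SI base units: W = 2.376 N, H = 4.382e+09 Pa, K = 6.366e-05.
The Archard volume V = K·W·L/H = 6.366e-05 · 2.376 · 5.246 / 4.382e+09 = 1.811e-13 m³.

value=1.811e-13 m^3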